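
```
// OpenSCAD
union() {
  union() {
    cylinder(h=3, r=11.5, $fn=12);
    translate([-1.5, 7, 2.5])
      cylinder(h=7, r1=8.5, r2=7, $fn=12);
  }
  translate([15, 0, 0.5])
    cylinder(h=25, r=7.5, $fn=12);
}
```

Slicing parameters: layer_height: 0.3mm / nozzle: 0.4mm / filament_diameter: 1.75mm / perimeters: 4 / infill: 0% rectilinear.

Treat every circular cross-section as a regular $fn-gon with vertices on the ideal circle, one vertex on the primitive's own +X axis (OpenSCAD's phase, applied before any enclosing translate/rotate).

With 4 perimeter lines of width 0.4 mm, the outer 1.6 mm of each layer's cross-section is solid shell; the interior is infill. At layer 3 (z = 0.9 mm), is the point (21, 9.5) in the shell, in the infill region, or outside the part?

outside

At z = 0.9 mm: the r=11.5 cylinder contributes a regular 12-gon of circumradius 11.5; the cone at (-1.5, 7) does not reach this height (z outside [2.5, 9.5]); Merging all regions: only the r=11.5 cylinder is present, so the union is just that shape — 1 connected region; the r=7.5 cylinder at (15, 0) gives a regular 12-gon of circumradius 7.5 (constant along its height); Merging all regions: the regions partially overlap (shared area 25.59 mm²), so overlapping operands fuse into one piece — 1 connected region. Overall, the cross-section is a single solid region. The nearest boundary edge runs (15.00, 7.50)→(18.75, 6.50); distance from the point to it = 3.75 mm. The point is not inside any of the regions above, so it lies outside the cross-section (3.75 mm from the nearest boundary).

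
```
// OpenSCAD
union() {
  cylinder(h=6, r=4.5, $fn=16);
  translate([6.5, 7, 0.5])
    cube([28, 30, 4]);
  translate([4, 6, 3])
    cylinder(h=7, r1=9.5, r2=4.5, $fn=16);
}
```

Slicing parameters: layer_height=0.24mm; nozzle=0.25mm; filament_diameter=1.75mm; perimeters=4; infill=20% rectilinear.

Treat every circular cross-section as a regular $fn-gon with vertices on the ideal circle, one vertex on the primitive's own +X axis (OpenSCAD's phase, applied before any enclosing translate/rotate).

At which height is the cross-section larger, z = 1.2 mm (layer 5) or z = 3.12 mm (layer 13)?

Layer 5 (z = 1.2): the cylinder: section is a regular 16-gon, circumradius r=4.5 (area = (16/2)·4.500²·sin(360°/16) = 61.99 mm²); the 28×30 cube at (6.5, 7) contributes its full rectangle (area 840.00 mm²); the cone at (4, 6) is not intersected at this z (z outside [3, 10]); Taking the union: the 2 present regions are separate (no shared area or edge), so areas and boundary lengths simply add and each stays a separate island — area = 901.99 mm². So its area = 901.99 mm². Layer 13 (z = 3.12): the r=4.5 cylinder contributes a regular 16-gon of circumradius 4.5 (area = (16/2)·4.500²·sin(360°/16) = 61.99 mm²); the cube at (6.5, 7) is present — its section is the full 28×30 rectangle (area 840.00 mm²); the cone at (4, 6) contributes a regular 16-gon of circumradius 9.414 (interpolated between r1=9.5 and r2=4.5 at t=0.017) (area = (16/2)·9.414²·sin(360°/16) = 271.33 mm²); Combining (union): the regions partially overlap — summed areas 1173.33 mm² minus the doubly-counted overlap 84.20 mm² gives 1089.13 mm² — area = 1089.13 mm². So its area = 1089.13 mm². Layer 13 is larger (1089.13 vs 901.99 mm²).

layer 13 (z = 3.12 mm)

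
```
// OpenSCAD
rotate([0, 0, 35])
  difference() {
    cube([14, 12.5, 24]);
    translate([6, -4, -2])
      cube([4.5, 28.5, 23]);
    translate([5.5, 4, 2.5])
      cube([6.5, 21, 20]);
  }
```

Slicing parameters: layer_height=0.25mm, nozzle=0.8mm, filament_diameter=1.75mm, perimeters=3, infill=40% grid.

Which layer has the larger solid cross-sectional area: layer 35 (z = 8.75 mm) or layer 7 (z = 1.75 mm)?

Layer 35 (z = 8.75): the 14×12.5 cube contributes its full rectangle (area 175.00 mm²); the cube at (6, -4) is present — its section is the full 4.5×28.5 rectangle (area 128.25 mm²); the cube at (5.5, 4) (footprint 6.5×21) is included at this height (area 136.50 mm²); After the difference (first − rest): starting from the 14×12.5 cube (175.00 mm²), the 4.5×28.5 cube at (6, -4) partially overlaps it — only the 56.25 mm² overlap (of its 128.25 mm²) is removed, clipping the outline; the 6.5×21 cube at (5.5, 4) partially overlaps it — only the 17.00 mm² overlap (of its 136.50 mm²) is removed, clipping the outline — area = 101.75 mm²; (rotated 35° about Z; rotation is an isometry so areas/perimeters/island counts are preserved). So its area = 101.75 mm². Layer 7 (z = 1.75): the 14×12.5 cube contributes its full rectangle (area 175.00 mm²); the 4.5×28.5 cube at (6, -4) contributes its full rectangle (area 128.25 mm²); the cube at (5.5, 4) is not intersected at this z (z outside [2.5, 22.5]); After the difference (first − rest): starting from the 14×12.5 cube (175.00 mm²), the 4.5×28.5 cube at (6, -4) partially overlaps it — only the 56.25 mm² overlap (of its 128.25 mm²) is removed, clipping the outline — area = 118.75 mm²; (rotated 35° about Z; rotation is an isometry so areas/perimeters/island counts are preserved). So its area = 118.75 mm². Layer 7 is larger (118.75 vs 101.75 mm²).

layer 7 (z = 1.75 mm)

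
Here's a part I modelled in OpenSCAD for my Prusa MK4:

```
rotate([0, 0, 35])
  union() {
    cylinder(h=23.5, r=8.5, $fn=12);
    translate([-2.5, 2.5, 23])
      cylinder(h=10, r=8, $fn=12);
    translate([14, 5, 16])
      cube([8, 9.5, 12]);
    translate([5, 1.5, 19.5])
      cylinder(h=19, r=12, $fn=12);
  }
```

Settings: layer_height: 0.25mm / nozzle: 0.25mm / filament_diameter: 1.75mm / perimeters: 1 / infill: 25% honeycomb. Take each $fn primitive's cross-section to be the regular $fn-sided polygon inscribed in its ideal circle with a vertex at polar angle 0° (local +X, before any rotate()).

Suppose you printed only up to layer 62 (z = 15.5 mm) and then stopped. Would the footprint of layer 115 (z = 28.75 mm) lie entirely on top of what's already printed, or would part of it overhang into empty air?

Compare the two slices. At z = 15.5: the cylinder: section is a regular 12-gon, circumradius r=8.5 (area = (12/2)·8.500²·sin(360°/12) = 216.75 mm²); the cylinder at (-2.5, 2.5) does not reach this height (z outside [23, 33]); the cube at (14, 5) does not reach this height (z outside [16, 28]); the cylinder at (5, 1.5) is not intersected at this z (z outside [19.5, 38.5]); Merging all regions: only the r=8.5 cylinder is present, so the union is just that shape — area = 216.75 mm²; (rotated 35° about Z; rotation is an isometry so areas/perimeters/island counts are preserved). At z = 28.75: the cylinder is absent (z outside [0, 23.5]); the cylinder at (-2.5, 2.5): section is a regular 12-gon, circumradius r=8 (area = (12/2)·8.000²·sin(360°/12) = 192.00 mm²); the cube at (14, 5) is absent (z outside [16, 28]); the cylinder at (5, 1.5): section is a regular 12-gon, circumradius r=12 (area = (12/2)·12.000²·sin(360°/12) = 432.00 mm²); Merging all regions: the regions partially overlap — summed areas 624.00 mm² minus the doubly-counted overlap 146.27 mm² gives 477.73 mm² — area = 477.73 mm²; (whole slice rotated 35° about Z — lengths, areas and connectivity unchanged). Checking containment: at z = 28.75 the cross-section extends beyond the z = 15.5 cross-section by about 266.81 mm².

part overhangs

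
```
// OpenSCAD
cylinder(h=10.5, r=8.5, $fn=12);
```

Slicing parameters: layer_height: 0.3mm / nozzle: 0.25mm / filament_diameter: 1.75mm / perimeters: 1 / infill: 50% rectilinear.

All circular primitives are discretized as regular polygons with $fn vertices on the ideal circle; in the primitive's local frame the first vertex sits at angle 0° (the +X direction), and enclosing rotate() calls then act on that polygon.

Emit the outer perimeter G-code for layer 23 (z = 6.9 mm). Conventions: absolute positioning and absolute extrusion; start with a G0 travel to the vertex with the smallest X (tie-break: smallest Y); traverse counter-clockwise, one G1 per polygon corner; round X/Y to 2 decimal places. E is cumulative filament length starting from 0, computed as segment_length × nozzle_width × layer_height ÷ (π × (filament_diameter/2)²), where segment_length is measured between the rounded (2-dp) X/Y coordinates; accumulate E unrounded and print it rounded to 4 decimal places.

At z = 6.9 mm: the cylinder: section is a regular 12-gon, circumradius r=8.5. The outline is a single polygon with 12 vertices. Extrusion per mm of travel: 0.25 × 0.3 / (π × 0.875²) = 0.031181. Accumulating E over each segment gives final E = 1.6462.

G0 X-8.50 Y0.00 Z6.90
G1 X-7.36 Y-4.25 E0.1372
G1 X-4.25 Y-7.36 E0.2743
G1 X0.00 Y-8.50 E0.4116
G1 X4.25 Y-7.36 E0.5488
G1 X7.36 Y-4.25 E0.6859
G1 X8.50 Y0.00 E0.8231
G1 X7.36 Y4.25 E0.9603
G1 X4.25 Y7.36 E1.0975
G1 X0.00 Y8.50 E1.2347
G1 X-4.25 Y7.36 E1.3719
G1 X-7.36 Y4.25 E1.5090
G1 X-8.50 Y0.00 E1.6462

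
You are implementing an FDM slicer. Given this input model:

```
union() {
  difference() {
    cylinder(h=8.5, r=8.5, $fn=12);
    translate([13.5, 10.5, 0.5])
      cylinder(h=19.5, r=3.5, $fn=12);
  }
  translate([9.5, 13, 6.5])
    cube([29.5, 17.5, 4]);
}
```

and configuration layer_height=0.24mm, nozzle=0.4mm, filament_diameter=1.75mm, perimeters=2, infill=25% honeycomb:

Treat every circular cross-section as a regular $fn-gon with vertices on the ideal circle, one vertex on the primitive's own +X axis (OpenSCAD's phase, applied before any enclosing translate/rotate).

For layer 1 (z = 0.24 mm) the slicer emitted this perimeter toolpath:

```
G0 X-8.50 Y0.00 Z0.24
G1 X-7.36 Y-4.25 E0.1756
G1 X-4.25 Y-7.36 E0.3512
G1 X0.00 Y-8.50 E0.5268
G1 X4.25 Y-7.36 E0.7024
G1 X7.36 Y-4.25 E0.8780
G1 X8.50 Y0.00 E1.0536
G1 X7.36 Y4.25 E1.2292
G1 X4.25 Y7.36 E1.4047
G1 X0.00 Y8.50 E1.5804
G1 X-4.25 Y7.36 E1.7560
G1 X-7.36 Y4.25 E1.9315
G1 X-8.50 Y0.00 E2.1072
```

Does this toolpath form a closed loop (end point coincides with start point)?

Start point (G0): (-8.50, 0.00). End point (last G1): the path returns to the start — closed.

yes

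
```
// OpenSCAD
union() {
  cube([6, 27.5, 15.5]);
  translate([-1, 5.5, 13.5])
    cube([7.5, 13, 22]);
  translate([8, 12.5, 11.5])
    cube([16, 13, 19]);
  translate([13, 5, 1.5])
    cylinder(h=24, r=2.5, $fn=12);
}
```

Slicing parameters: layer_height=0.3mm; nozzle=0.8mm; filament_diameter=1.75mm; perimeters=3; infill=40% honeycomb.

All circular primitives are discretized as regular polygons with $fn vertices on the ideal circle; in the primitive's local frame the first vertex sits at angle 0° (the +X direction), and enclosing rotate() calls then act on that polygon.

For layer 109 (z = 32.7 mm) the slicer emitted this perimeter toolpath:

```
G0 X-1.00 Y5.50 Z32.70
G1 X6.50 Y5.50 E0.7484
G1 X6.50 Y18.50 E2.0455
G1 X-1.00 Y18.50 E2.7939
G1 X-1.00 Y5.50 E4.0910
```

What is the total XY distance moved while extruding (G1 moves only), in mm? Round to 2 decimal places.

Sum the Euclidean lengths of each G1 segment: total = 41.00 mm.

41.00 mm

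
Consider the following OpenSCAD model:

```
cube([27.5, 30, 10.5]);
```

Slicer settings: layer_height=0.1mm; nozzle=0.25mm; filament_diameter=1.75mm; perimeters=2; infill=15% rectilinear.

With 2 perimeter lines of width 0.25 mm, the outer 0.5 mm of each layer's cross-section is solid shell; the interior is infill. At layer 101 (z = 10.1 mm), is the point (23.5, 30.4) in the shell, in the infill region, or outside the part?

outside

At z = 10.1 mm: the 27.5×30 cube contributes its full rectangle. Overall, the cross-section is a single solid region. The nearest boundary edge runs (27.50, 30.00)→(0.00, 30.00); distance from the point to it = 0.40 mm. The point is not inside any of the regions above, so it lies outside the cross-section (0.40 mm from the nearest boundary).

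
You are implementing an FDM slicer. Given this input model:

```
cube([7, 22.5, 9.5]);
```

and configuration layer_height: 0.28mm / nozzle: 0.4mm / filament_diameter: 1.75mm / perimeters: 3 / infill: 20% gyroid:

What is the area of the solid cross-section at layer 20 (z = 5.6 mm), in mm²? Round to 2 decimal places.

157.50 mm²

At z = 5.6 mm: the 7×22.5 cube contributes its full rectangle (area 157.50 mm²). Overall, the cross-section is a single solid region. Net area = 157.50 mm².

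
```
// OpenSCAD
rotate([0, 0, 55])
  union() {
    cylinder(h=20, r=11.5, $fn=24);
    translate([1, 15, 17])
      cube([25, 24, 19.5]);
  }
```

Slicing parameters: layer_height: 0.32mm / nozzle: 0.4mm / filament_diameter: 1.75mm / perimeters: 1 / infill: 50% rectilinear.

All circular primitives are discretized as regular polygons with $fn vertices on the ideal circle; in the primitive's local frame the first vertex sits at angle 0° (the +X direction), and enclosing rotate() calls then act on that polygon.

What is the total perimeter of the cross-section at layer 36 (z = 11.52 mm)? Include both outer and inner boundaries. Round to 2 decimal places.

72.05 mm

At z = 11.52 mm: the r=11.5 cylinder gives a regular 24-gon of circumradius 11.5 (constant along its height) (perimeter = 2·24·11.500·sin(180°/24) = 72.05 mm); the cube at (1, 15) is absent (z outside [17, 36.5]); Taking the union: only the r=11.5 cylinder is present, so the union is just that shape — boundary = 72.05 mm; (whole slice rotated 55° about Z — lengths, areas and connectivity unchanged). Overall, the cross-section is a single solid region. Total boundary length (outer) = 72.05 mm.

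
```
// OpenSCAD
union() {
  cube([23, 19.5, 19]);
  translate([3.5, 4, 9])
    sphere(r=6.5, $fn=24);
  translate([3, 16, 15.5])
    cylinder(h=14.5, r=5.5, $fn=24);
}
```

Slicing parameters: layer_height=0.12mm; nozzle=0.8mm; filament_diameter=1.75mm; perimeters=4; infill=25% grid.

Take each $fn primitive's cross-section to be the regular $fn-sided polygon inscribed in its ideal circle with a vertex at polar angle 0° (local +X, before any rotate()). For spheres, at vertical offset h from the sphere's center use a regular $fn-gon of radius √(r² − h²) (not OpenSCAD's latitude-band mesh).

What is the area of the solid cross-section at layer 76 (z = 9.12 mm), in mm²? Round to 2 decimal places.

487.34 mm²

At z = 9.12 mm: the 23×19.5 cube contributes its full rectangle (area 448.50 mm²); the r=6.5 sphere at (3.5, 4) slices to a regular 24-gon of circumradius 6.499 (√(r²−h²) with h=0.12 from center) (area = (24/2)·6.499²·sin(360°/24) = 131.18 mm²); the cylinder at (3, 16) is not intersected at this z (z outside [15.5, 30]); Taking the union: the regions partially overlap — summed areas 579.68 mm² minus the doubly-counted overlap 92.34 mm² gives 487.34 mm² — area = 487.34 mm². Overall, the cross-section is a single solid region. Net area = 487.34 mm².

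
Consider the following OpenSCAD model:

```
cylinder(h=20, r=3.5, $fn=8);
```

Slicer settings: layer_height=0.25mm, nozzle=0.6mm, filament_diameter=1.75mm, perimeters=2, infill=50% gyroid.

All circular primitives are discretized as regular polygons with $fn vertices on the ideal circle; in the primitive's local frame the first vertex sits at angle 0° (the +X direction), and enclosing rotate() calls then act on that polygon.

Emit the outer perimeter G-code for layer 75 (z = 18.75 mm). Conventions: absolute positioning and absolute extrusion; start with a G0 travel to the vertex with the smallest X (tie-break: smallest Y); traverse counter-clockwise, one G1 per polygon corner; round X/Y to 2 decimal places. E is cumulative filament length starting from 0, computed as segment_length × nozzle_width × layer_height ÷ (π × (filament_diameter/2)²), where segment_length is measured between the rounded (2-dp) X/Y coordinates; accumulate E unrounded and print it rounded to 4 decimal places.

G0 X-3.50 Y0.00 Z18.75
G1 X-2.47 Y-2.47 E0.1669
G1 X0.00 Y-3.50 E0.3338
G1 X2.47 Y-2.47 E0.5007
G1 X3.50 Y0.00 E0.6676
G1 X2.47 Y2.47 E0.8345
G1 X0.00 Y3.50 E1.0014
G1 X-2.47 Y2.47 E1.1682
G1 X-3.50 Y0.00 E1.3351

At z = 18.75 mm: the cylinder: section is a regular 8-gon, circumradius r=3.5. The outline is a single polygon with 8 vertices. Extrusion per mm of travel: 0.6 × 0.25 / (π × 0.875²) = 0.062363. Accumulating E over each segment gives final E = 1.3351.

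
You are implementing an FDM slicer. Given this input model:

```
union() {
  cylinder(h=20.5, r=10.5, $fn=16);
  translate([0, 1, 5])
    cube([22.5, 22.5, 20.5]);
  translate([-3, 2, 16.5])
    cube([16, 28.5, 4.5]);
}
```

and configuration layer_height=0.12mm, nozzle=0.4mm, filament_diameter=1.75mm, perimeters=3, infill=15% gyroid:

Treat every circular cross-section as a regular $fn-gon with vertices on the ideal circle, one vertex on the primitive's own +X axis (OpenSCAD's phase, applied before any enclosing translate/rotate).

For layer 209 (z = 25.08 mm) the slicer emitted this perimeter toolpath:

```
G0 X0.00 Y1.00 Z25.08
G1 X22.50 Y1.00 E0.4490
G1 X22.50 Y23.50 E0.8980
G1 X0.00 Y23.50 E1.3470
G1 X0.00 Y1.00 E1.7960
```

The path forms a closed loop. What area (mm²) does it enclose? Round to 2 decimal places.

506.25 mm²

Apply the shoelace formula to the sequence of (X, Y) vertices; enclosed area = 506.25 mm².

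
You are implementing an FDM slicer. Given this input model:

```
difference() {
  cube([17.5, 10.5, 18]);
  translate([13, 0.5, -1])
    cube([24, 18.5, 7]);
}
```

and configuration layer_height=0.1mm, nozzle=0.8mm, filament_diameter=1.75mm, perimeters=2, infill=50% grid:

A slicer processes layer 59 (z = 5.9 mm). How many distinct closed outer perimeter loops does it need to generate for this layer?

1

At z = 5.9 mm: the cube is present — its section is the full 17.5×10.5 rectangle; the cube at (13, 0.5) (footprint 24×18.5) is included at this height; After the difference (first − rest): starting from the 17.5×10.5 cube, the 24×18.5 cube at (13, 0.5) partially overlaps it — only the 45.00 mm² overlap (of its 444.00 mm²) is removed, clipping the outline — 1 connected region. The result has 1 disconnected region.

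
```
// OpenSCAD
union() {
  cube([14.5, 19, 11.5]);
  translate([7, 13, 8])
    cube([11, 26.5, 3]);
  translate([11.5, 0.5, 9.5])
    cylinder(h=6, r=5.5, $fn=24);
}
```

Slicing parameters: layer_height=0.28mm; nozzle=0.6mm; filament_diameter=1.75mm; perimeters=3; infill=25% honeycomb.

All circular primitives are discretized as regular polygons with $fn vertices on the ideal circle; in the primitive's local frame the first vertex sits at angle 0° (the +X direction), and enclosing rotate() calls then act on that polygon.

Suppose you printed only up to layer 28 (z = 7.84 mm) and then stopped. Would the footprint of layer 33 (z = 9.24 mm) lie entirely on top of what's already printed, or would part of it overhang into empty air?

part overhangs

Compare the two slices. At z = 7.84: the cube is present — its section is the full 14.5×19 rectangle (area 275.50 mm²); the cube at (7, 13) does not reach this height (z outside [8, 11]); the cylinder at (11.5, 0.5) is not intersected at this z (z outside [9.5, 15.5]); Combining (union): only the 14.5×19 cube is present, so the union is just that shape — area = 275.50 mm². At z = 9.24: the 14.5×19 cube contributes its full rectangle (area 275.50 mm²); the cube at (7, 13) (footprint 11×26.5) is included at this height (area 291.50 mm²); the cylinder at (11.5, 0.5) does not reach this height (z outside [9.5, 15.5]); Combining (union): the regions partially overlap — summed areas 567.00 mm² minus the doubly-counted overlap 45.00 mm² gives 522.00 mm² — area = 522.00 mm². Checking containment: at z = 9.24 the cross-section extends beyond the z = 7.84 cross-section by about 246.50 mm².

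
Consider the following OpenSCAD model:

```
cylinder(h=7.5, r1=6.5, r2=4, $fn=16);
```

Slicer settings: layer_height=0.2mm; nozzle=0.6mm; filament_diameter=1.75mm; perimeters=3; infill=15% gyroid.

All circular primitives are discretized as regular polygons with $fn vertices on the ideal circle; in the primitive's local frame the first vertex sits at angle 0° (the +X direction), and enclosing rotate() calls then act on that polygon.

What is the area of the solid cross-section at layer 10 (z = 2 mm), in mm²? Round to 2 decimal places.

At z = 2 mm: the cone (r1=6.5→r2=4) has section circumradius 5.833 here — a regular 16-gon (area = (16/2)·5.833²·sin(360°/16) = 104.17 mm²). Overall, the cross-section is a single solid region. Net area = 104.17 mm².

104.17 mm²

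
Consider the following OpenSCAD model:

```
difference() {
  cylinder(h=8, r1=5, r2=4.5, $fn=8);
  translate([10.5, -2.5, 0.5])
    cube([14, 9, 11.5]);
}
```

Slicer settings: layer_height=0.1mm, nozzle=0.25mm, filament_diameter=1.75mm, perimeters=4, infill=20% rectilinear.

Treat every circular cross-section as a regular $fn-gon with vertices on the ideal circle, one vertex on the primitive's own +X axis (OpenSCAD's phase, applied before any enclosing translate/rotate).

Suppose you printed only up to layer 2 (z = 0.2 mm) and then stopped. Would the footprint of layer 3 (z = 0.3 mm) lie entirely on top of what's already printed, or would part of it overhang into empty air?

Compare the two slices. At z = 0.2: the cone: at t=0.025 of its height the radius interpolates to r₁+(r₂−r₁)t = 4.987, giving a regular 8-gon of that circumradius (area = (8/2)·4.987²·sin(360°/8) = 70.36 mm²); the cube at (10.5, -2.5) does not reach this height (z outside [0.5, 12]); After the difference (first − rest): none of the subtracted shapes is present at this height, so the cone is unchanged — area = 70.36 mm². At z = 0.3: the cone (r1=5→r2=4.5) has section circumradius 4.981 here — a regular 8-gon (area = (8/2)·4.981²·sin(360°/8) = 70.18 mm²); the cube at (10.5, -2.5) does not reach this height (z outside [0.5, 12]); Taking the first minus the rest: none of the subtracted shapes is present at this height, so the cone is unchanged — area = 70.18 mm². Checking containment: the cross-section at z = 0.3 is a subset of the cross-section at z = 0.2.

entirely on top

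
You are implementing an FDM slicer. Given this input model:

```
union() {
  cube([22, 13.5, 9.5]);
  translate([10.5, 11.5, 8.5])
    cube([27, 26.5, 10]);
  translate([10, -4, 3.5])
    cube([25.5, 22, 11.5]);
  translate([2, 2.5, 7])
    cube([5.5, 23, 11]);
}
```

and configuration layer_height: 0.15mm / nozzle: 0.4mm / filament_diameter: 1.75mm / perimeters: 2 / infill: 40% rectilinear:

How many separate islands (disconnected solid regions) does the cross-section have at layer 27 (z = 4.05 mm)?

1

At z = 4.05 mm: the cube (footprint 22×13.5) is included at this height; the cube at (10.5, 11.5) does not reach this height (z outside [8.5, 18.5]); the cube at (10, -4) is present — its section is the full 25.5×22 rectangle; the cube at (2, 2.5) is absent (z outside [7, 18]); Combining (union): the regions partially overlap (shared area 162.00 mm²), so overlapping operands fuse into one piece — 1 connected region. Overall, the cross-section is a single solid region. Island count = 1.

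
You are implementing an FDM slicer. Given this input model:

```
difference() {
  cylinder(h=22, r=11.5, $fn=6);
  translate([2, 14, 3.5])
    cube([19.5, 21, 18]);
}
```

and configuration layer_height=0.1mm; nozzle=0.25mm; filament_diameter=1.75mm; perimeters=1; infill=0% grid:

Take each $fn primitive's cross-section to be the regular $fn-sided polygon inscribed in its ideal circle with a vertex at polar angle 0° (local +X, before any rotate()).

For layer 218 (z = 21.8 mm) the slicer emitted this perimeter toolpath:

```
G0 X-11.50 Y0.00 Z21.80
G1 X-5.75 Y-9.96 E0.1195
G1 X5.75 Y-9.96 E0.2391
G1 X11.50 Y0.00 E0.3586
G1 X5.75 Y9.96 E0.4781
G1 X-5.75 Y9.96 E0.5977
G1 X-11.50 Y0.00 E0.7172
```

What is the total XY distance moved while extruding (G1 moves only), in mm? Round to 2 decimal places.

Sum the Euclidean lengths of each G1 segment: total = 69.00 mm.

69.00 mm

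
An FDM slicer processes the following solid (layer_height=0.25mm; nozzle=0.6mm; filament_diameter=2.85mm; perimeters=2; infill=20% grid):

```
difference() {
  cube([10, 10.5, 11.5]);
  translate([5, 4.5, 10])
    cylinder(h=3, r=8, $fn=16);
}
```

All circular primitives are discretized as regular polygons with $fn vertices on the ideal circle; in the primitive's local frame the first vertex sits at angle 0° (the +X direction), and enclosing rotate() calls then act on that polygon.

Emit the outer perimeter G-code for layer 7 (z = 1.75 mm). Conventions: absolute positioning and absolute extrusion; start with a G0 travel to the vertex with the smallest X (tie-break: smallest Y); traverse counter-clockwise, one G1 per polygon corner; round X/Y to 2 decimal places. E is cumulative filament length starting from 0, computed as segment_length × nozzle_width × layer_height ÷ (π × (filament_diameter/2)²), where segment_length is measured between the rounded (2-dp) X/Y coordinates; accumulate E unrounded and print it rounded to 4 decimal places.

G0 X0.00 Y0.00 Z1.75
G1 X10.00 Y0.00 E0.2351
G1 X10.00 Y10.50 E0.4820
G1 X0.00 Y10.50 E0.7172
G1 X0.00 Y0.00 E0.9640

At z = 1.75 mm: the cube (footprint 10×10.5) is included at this height; the cylinder at (5, 4.5) does not reach this height (z outside [10, 13]); Subtracting the remaining from the first: none of the subtracted shapes is present at this height, so the 10×10.5 cube is unchanged — 1 connected region. The outline is a single polygon with 4 vertices. Extrusion per mm of travel: 0.6 × 0.25 / (π × 1.425²) = 0.023513. Accumulating E over each segment gives final E = 0.9640.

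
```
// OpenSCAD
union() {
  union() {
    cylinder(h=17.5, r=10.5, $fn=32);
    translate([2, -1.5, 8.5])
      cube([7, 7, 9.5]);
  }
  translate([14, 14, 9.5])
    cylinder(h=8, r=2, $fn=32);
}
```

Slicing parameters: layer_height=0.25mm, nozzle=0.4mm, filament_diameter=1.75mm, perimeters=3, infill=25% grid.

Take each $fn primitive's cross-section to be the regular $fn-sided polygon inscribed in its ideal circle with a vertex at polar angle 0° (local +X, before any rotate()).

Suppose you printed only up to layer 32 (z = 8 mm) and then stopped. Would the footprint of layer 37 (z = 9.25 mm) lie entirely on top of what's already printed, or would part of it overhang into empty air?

entirely on top

Compare the two slices. At z = 8: the r=10.5 cylinder contributes a regular 32-gon of circumradius 10.5 (area = (32/2)·10.500²·sin(360°/32) = 344.14 mm²); the cube at (2, -1.5) is not intersected at this z (z outside [8.5, 18]); Taking the union: only the r=10.5 cylinder is present, so the union is just that shape — area = 344.14 mm²; the cylinder at (14, 14) is absent (z outside [9.5, 17.5]); Merging all regions: only that combined region is present, so the union is just that shape — area = 344.14 mm². At z = 9.25: the r=10.5 cylinder gives a regular 32-gon of circumradius 10.5 (constant along its height) (area = (32/2)·10.500²·sin(360°/32) = 344.14 mm²); the cube at (2, -1.5) is present — its section is the full 7×7 rectangle (area 49.00 mm²); Taking the union: the regions partially overlap — summed areas 393.14 mm² minus the doubly-counted overlap 48.99 mm² gives 344.15 mm² — area = 344.15 mm²; the cylinder at (14, 14) does not reach this height (z outside [9.5, 17.5]); Combining (union): only the result so far is present, so the union is just that shape — area = 344.15 mm². Checking containment: the cross-section at z = 9.25 is a subset of the cross-section at z = 8.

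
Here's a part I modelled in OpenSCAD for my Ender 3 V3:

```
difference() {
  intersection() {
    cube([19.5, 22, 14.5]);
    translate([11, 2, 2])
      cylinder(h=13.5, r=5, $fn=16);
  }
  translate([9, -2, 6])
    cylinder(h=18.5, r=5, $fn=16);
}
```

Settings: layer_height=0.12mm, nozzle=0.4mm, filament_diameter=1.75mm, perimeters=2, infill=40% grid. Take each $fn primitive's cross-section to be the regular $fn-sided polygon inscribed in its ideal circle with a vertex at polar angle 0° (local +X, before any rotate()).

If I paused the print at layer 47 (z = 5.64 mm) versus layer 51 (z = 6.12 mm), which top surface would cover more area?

Layer 47 (z = 5.64): the 19.5×22 cube contributes its full rectangle (area 429.00 mm²); the cylinder at (11, 2): section is a regular 16-gon, circumradius r=5 (area = (16/2)·5.000²·sin(360°/16) = 76.54 mm²); Taking the intersection: the r=5 cylinder at (11, 2) partially overlaps the 19.5×22 cube; clipping to the common part keeps 57.47 mm² — area = 57.47 mm²; the cylinder at (9, -2) is absent (z outside [6, 24.5]); After the difference (first − rest): none of the subtracted shapes is present at this height, so the result so far is unchanged — area = 57.47 mm². So its area = 57.47 mm². Layer 51 (z = 6.12): the cube is present — its section is the full 19.5×22 rectangle (area 429.00 mm²); the r=5 cylinder at (11, 2) gives a regular 16-gon of circumradius 5 (constant along its height) (area = (16/2)·5.000²·sin(360°/16) = 76.54 mm²); Taking the intersection: the r=5 cylinder at (11, 2) partially overlaps the 19.5×22 cube; clipping to the common part keeps 57.47 mm² — area = 57.47 mm²; the r=5 cylinder at (9, -2) contributes a regular 16-gon of circumradius 5 (area = (16/2)·5.000²·sin(360°/16) = 76.54 mm²); Taking the first minus the rest: starting from the result so far (57.47 mm²), the r=5 cylinder at (9, -2) partially overlaps it — only the 16.96 mm² overlap (of its 76.54 mm²) is removed, clipping the outline — area = 40.51 mm². So its area = 40.51 mm². Layer 47 is larger (57.47 vs 40.51 mm²).

layer 47 (z = 5.64 mm)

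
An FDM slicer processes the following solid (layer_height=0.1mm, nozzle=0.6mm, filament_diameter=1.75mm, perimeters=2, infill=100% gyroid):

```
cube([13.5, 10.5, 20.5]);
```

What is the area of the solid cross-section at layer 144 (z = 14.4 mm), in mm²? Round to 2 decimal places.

At z = 14.4 mm: the 13.5×10.5 cube contributes its full rectangle (area 141.75 mm²). Overall, the cross-section is a single solid region. Net area = 141.75 mm².

141.75 mm²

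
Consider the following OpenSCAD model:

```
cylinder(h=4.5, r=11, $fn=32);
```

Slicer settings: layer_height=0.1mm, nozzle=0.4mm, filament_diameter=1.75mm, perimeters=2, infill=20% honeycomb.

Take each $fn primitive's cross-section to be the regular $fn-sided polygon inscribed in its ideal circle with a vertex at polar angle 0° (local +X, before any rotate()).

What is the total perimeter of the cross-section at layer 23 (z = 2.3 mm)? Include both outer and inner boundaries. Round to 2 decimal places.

69.00 mm

At z = 2.3 mm: the r=11 cylinder gives a regular 32-gon of circumradius 11 (constant along its height) (perimeter = 2·32·11.000·sin(180°/32) = 69.00 mm). Overall, the cross-section is a single solid region. Total boundary length (outer) = 69.00 mm.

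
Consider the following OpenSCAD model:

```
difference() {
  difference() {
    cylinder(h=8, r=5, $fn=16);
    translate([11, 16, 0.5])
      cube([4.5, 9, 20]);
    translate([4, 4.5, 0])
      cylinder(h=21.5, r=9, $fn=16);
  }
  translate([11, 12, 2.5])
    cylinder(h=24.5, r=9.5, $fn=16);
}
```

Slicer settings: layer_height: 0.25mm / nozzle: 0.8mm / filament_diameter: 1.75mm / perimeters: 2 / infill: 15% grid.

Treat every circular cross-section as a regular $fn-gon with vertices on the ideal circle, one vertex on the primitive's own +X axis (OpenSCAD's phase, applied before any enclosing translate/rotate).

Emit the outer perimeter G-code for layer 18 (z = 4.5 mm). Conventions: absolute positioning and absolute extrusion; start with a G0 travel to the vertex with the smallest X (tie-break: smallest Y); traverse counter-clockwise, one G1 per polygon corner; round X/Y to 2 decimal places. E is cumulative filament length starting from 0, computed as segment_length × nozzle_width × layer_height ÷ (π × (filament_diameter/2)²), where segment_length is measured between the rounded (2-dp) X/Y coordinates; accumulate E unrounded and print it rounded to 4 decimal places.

G0 X-5.00 Y0.00 Z4.50
G1 X-4.62 Y-1.91 E0.1619
G1 X-3.54 Y-3.54 E0.3245
G1 X-1.91 Y-4.62 E0.4871
G1 X0.00 Y-5.00 E0.6490
G1 X1.91 Y-4.62 E0.8110
G1 X2.53 Y-4.21 E0.8728
G1 X0.56 Y-3.81 E1.0399
G1 X-2.36 Y-1.86 E1.3319
G1 X-4.31 Y1.06 E1.6238
G1 X-4.52 Y2.07 E1.7096
G1 X-4.62 Y1.91 E1.7253
G1 X-5.00 Y0.00 E1.8872

At z = 4.5 mm: the cylinder: section is a regular 16-gon, circumradius r=5; the cube at (11, 16) (footprint 4.5×9) is included at this height; the cylinder at (4, 4.5): section is a regular 16-gon, circumradius r=9; Subtracting the remaining from the first: starting from the r=5 cylinder, the 4.5×9 cube at (11, 16) misses the remaining region (no effect); the r=9 cylinder at (4, 4.5) partially overlaps it — only the 61.59 mm² overlap (of its 247.98 mm²) is removed, clipping the outline — 1 connected region; the r=9.5 cylinder at (11, 12) gives a regular 16-gon of circumradius 9.5 (constant along its height); Taking the first minus the rest: starting from the result so far, the r=9.5 cylinder at (11, 12) misses the remaining region (no effect) — 1 connected region. The outline is a single polygon with 12 vertices. Extrusion per mm of travel: 0.8 × 0.25 / (π × 0.875²) = 0.083150. Accumulating E over each segment gives final E = 1.8872.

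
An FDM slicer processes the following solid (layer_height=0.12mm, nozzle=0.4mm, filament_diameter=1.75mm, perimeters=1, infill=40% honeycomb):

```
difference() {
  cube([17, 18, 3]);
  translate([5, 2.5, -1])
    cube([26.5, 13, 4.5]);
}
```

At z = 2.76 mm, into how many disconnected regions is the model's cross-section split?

1

At z = 2.76 mm: the cube (footprint 17×18) is included at this height; the cube at (5, 2.5) (footprint 26.5×13) is included at this height; After the difference (first − rest): starting from the 17×18 cube, the 26.5×13 cube at (5, 2.5) partially overlaps it — only the 156.00 mm² overlap (of its 344.50 mm²) is removed, clipping the outline — 1 connected region. The result has 1 disconnected region.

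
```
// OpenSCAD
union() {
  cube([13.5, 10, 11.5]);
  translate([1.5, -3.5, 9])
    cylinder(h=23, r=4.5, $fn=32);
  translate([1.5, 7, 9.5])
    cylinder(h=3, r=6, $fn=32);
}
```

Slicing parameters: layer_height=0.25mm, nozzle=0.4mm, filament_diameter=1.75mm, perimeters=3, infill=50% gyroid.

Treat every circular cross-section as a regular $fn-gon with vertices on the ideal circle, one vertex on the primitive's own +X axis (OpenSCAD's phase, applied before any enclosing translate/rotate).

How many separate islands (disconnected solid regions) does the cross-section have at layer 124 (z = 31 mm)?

At z = 31 mm: the cube is not intersected at this z (z outside [0, 11.5]); the r=4.5 cylinder at (1.5, -3.5) contributes a regular 32-gon of circumradius 4.5; the cylinder at (1.5, 7) is absent (z outside [9.5, 12.5]); Merging all regions: only the r=4.5 cylinder at (1.5, -3.5) is present, so the union is just that shape — 1 connected region. Overall, the cross-section is a single solid region. Island count = 1.

1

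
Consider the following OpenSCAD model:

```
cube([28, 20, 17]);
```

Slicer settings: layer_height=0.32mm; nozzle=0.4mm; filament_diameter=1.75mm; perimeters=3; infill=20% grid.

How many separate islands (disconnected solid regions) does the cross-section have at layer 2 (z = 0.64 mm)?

1

At z = 0.64 mm: the cube (footprint 28×20) is included at this height. Overall, the cross-section is a single solid region. Island count = 1.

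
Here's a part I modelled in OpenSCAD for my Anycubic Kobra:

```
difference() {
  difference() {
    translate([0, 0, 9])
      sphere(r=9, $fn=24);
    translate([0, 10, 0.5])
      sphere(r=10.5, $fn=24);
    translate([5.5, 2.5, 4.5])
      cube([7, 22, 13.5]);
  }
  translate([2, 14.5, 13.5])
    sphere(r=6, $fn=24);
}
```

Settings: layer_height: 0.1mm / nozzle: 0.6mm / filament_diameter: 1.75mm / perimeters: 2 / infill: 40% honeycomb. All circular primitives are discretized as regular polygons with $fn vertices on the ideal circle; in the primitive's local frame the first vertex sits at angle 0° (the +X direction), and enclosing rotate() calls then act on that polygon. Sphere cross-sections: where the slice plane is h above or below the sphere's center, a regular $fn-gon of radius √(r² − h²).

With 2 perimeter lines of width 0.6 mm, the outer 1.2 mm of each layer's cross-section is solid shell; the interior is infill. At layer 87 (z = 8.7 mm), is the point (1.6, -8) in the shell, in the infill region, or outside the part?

At z = 8.7 mm: the r=9 sphere slices to a regular 24-gon of circumradius 8.995 (√(r²−h²) with h=0.3 from center); the sphere at (0, 10): section is a regular 24-gon, circumradius = √(r²−h²) = √(10.5²−8.2²) = 6.558; the cube at (5.5, 2.5) is present — its section is the full 7×22 rectangle; Taking the first minus the rest: starting from the r=9 sphere, the r=10.5 sphere at (0, 10) partially overlaps it — only the 43.83 mm² overlap (of its 133.58 mm²) is removed, clipping the outline; the 7×22 cube at (5.5, 2.5) partially overlaps it — only the 8.55 mm² overlap (of its 154.00 mm²) is removed, clipping the outline — 1 connected region; the r=6 sphere at (2, 14.5) slices to a regular 24-gon of circumradius 3.600 (√(r²−h²) with h=4.8 from center); Taking the first minus the rest: starting from that combined region, the r=6 sphere at (2, 14.5) misses the remaining region (no effect) — 1 connected region. Overall, the cross-section is a single solid region. The nearest boundary edge runs (2.33, -8.69)→(-0.00, -8.99); distance from the point to it = 0.78 mm. The point is inside the cross-section, 0.78 mm from the nearest boundary — within the 1.2 mm shell band (2 × 0.6).

shell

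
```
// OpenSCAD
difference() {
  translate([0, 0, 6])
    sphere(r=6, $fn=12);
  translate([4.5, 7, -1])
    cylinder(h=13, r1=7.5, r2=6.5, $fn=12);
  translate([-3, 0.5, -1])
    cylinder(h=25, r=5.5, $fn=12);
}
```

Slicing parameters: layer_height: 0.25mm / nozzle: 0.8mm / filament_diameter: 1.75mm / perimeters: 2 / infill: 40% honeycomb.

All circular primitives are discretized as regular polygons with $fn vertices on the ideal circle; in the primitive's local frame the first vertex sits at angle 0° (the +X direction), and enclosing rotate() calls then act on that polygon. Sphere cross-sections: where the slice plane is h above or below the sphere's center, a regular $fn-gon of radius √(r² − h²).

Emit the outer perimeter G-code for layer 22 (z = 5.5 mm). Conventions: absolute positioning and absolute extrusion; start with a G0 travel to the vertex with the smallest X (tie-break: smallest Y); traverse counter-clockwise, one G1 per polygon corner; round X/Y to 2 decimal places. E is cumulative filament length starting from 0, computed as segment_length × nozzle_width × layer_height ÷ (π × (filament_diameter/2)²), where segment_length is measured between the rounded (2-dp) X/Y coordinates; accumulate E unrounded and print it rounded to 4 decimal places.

At z = 5.5 mm: the sphere: section is a regular 12-gon, circumradius = √(r²−h²) = √(6²−0.5²) = 5.979; the cone at (4.5, 7) contributes a regular 12-gon of circumradius 7.000 (interpolated between r1=7.5 and r2=6.5 at t=0.500); the r=5.5 cylinder at (-3, 0.5) gives a regular 12-gon of circumradius 5.5 (constant along its height); After the difference (first − rest): starting from the r=6 sphere, the cone at (4.5, 7) partially overlaps it — only the 28.76 mm² overlap (of its 147.00 mm²) is removed, clipping the outline; the r=5.5 cylinder at (-3, 0.5) partially overlaps it — only the 54.06 mm² overlap (of its 90.75 mm²) is removed, clipping the outline — 1 connected region. The outline is a single polygon with 13 vertices. Extrusion per mm of travel: 0.8 × 0.25 / (π × 0.875²) = 0.083150. Accumulating E over each segment gives final E = 2.1147.

G0 X-3.23 Y-4.94 Z5.50
G1 X-2.99 Y-5.18 E0.0282
G1 X0.00 Y-5.98 E0.2856
G1 X2.99 Y-5.18 E0.5430
G1 X5.18 Y-2.99 E0.8005
G1 X5.98 Y0.00 E1.0578
G1 X5.88 Y0.37 E1.0897
G1 X4.50 Y0.00 E1.2085
G1 X2.49 Y0.54 E1.3816
G1 X2.50 Y0.50 E1.3850
G1 X1.76 Y-2.25 E1.6218
G1 X-0.25 Y-4.26 E1.8582
G1 X-3.00 Y-5.00 E2.0950
G1 X-3.23 Y-4.94 E2.1147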